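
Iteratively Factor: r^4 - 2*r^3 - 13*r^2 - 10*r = (r + 2)*(r^3 - 4*r^2 - 5*r) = (r + 1)*(r + 2)*(r^2 - 5*r) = (r - 5)*(r + 1)*(r + 2)*(r)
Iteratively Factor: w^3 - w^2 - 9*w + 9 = (w - 1)*(w^2 - 9) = (w - 1)*(w + 3)*(w - 3)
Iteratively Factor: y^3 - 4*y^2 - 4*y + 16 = (y - 4)*(y^2 - 4) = (y - 4)*(y + 2)*(y - 2)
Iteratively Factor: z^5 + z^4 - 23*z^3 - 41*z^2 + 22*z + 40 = (z + 1)*(z^4 - 23*z^2 - 18*z + 40) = (z + 1)*(z + 2)*(z^3 - 2*z^2 - 19*z + 20) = (z - 1)*(z + 1)*(z + 2)*(z^2 - z - 20) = (z - 5)*(z - 1)*(z + 1)*(z + 2)*(z + 4)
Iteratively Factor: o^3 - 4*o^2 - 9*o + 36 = (o - 4)*(o^2 - 9) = (o - 4)*(o + 3)*(o - 3)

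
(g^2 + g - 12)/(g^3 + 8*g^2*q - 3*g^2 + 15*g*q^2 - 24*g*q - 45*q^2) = (g + 4)/(g^2 + 8*g*q + 15*q^2)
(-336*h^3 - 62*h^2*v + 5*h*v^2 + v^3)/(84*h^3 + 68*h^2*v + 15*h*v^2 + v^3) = (-8*h + v)/(2*h + v)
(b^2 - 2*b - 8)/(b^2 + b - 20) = (b + 2)/(b + 5)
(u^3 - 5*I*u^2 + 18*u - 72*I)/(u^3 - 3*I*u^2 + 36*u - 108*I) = (u + 4*I)/(u + 6*I)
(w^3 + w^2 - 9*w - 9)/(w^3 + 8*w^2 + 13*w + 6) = (w^2 - 9)/(w^2 + 7*w + 6)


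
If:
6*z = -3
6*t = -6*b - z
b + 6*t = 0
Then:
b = 1/10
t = -1/60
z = -1/2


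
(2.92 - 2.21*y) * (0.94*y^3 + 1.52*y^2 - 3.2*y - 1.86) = -2.0774*y^4 - 0.6144*y^3 + 11.5104*y^2 - 5.2334*y - 5.4312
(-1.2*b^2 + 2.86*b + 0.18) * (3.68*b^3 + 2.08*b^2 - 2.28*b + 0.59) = -4.416*b^5 + 8.0288*b^4 + 9.3472*b^3 - 6.8544*b^2 + 1.277*b + 0.1062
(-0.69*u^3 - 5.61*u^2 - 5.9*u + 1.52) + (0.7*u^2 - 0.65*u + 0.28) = -0.69*u^3 - 4.91*u^2 - 6.55*u + 1.8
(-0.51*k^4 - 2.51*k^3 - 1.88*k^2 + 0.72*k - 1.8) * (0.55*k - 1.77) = -0.2805*k^5 - 0.4778*k^4 + 3.4087*k^3 + 3.7236*k^2 - 2.2644*k + 3.186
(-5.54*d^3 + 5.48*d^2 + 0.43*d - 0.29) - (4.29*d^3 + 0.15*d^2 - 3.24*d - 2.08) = -9.83*d^3 + 5.33*d^2 + 3.67*d + 1.79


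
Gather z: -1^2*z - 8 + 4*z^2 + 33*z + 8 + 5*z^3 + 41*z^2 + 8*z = 5*z^3 + 45*z^2 + 40*z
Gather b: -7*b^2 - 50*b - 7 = -7*b^2 - 50*b - 7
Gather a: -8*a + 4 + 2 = 6 - 8*a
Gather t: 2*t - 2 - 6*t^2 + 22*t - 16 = -6*t^2 + 24*t - 18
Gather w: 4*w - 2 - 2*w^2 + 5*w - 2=-2*w^2 + 9*w - 4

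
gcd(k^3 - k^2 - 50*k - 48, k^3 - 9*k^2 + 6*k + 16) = k^2 - 7*k - 8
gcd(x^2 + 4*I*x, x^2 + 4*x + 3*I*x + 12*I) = 1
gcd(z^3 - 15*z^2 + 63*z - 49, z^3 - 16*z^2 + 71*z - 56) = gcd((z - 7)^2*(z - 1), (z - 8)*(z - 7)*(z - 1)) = z^2 - 8*z + 7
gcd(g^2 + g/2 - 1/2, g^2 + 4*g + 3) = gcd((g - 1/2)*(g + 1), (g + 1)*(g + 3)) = g + 1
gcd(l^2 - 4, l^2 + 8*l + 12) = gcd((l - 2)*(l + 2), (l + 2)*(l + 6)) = l + 2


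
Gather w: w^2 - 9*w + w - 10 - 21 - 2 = w^2 - 8*w - 33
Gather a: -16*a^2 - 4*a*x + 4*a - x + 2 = -16*a^2 + a*(4 - 4*x) - x + 2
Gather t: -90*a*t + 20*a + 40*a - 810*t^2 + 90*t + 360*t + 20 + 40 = 60*a - 810*t^2 + t*(450 - 90*a) + 60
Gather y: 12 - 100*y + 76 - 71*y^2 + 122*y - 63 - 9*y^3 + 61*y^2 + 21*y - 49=-9*y^3 - 10*y^2 + 43*y - 24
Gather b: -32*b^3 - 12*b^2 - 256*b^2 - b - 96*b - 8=-32*b^3 - 268*b^2 - 97*b - 8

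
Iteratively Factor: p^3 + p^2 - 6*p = (p - 2)*(p^2 + 3*p) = p*(p - 2)*(p + 3)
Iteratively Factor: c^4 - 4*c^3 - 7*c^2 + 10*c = (c)*(c^3 - 4*c^2 - 7*c + 10) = c*(c - 1)*(c^2 - 3*c - 10) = c*(c - 5)*(c - 1)*(c + 2)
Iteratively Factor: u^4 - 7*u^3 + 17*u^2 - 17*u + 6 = (u - 2)*(u^3 - 5*u^2 + 7*u - 3) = (u - 2)*(u - 1)*(u^2 - 4*u + 3) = (u - 3)*(u - 2)*(u - 1)*(u - 1)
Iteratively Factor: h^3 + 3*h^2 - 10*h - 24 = (h - 3)*(h^2 + 6*h + 8) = (h - 3)*(h + 4)*(h + 2)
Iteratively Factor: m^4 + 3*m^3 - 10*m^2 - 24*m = (m + 2)*(m^3 + m^2 - 12*m) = (m + 2)*(m + 4)*(m^2 - 3*m) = (m - 3)*(m + 2)*(m + 4)*(m)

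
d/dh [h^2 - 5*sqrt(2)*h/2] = 2*h - 5*sqrt(2)/2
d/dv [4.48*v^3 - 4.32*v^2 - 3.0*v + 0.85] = 13.44*v^2 - 8.64*v - 3.0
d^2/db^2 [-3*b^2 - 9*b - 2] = -6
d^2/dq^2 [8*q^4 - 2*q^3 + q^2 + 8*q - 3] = 96*q^2 - 12*q + 2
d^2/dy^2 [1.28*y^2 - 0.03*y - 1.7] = 2.56000000000000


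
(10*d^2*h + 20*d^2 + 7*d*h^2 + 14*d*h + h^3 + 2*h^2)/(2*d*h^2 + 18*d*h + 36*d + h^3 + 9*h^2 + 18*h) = (5*d*h + 10*d + h^2 + 2*h)/(h^2 + 9*h + 18)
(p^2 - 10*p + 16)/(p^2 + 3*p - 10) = (p - 8)/(p + 5)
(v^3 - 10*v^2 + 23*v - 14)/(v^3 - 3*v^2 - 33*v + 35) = (v - 2)/(v + 5)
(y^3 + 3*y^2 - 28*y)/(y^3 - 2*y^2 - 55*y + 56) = y*(y - 4)/(y^2 - 9*y + 8)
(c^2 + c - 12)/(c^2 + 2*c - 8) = (c - 3)/(c - 2)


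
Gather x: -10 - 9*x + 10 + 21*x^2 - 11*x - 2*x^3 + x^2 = -2*x^3 + 22*x^2 - 20*x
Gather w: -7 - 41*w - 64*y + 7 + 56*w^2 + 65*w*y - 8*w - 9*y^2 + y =56*w^2 + w*(65*y - 49) - 9*y^2 - 63*y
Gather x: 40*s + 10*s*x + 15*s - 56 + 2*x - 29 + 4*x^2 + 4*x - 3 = 55*s + 4*x^2 + x*(10*s + 6) - 88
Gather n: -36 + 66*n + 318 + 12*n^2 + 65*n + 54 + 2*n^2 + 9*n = 14*n^2 + 140*n + 336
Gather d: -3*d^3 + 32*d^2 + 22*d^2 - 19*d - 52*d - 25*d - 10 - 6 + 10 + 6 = -3*d^3 + 54*d^2 - 96*d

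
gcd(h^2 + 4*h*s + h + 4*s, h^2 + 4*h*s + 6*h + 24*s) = h + 4*s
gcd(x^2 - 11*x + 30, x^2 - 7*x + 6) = x - 6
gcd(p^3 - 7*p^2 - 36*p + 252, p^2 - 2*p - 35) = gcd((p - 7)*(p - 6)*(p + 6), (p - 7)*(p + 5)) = p - 7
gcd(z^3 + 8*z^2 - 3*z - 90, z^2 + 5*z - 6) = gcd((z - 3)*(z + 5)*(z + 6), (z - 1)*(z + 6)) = z + 6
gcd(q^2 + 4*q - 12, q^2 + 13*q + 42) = q + 6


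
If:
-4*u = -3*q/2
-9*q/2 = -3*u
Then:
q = 0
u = 0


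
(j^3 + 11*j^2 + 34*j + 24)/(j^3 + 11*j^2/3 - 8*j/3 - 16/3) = 3*(j + 6)/(3*j - 4)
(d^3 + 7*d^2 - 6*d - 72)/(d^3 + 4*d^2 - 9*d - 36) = (d + 6)/(d + 3)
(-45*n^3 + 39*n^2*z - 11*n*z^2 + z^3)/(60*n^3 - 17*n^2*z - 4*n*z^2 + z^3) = (-3*n + z)/(4*n + z)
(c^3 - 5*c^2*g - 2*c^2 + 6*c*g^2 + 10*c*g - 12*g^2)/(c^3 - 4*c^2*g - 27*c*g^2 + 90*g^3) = (c^2 - 2*c*g - 2*c + 4*g)/(c^2 - c*g - 30*g^2)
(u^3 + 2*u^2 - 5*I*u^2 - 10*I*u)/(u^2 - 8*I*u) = (u^2 + u*(2 - 5*I) - 10*I)/(u - 8*I)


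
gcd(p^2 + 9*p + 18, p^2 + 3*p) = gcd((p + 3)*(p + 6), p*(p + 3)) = p + 3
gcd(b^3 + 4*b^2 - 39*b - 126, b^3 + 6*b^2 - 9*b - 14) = b + 7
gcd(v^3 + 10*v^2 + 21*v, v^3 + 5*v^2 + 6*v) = v^2 + 3*v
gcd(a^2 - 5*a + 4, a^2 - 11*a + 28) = a - 4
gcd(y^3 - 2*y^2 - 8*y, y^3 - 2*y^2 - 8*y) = y^3 - 2*y^2 - 8*y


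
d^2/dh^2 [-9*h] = 0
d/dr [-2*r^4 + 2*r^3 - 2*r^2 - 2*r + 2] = -8*r^3 + 6*r^2 - 4*r - 2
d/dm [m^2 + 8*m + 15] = 2*m + 8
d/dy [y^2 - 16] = 2*y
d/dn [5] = 0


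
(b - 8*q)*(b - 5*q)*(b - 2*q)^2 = b^4 - 17*b^3*q + 96*b^2*q^2 - 212*b*q^3 + 160*q^4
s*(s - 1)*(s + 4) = s^3 + 3*s^2 - 4*s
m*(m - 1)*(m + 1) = m^3 - m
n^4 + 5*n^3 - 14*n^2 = n^2*(n - 2)*(n + 7)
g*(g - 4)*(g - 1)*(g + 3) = g^4 - 2*g^3 - 11*g^2 + 12*g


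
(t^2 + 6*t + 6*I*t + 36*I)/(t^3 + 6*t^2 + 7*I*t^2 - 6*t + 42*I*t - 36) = 1/(t + I)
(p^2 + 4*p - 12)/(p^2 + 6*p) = (p - 2)/p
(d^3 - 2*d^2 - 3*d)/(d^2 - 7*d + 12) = d*(d + 1)/(d - 4)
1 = 1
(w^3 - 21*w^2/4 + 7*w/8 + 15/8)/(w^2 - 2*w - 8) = (-8*w^3 + 42*w^2 - 7*w - 15)/(8*(-w^2 + 2*w + 8))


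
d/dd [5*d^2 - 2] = 10*d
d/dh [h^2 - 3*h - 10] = 2*h - 3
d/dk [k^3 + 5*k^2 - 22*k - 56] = 3*k^2 + 10*k - 22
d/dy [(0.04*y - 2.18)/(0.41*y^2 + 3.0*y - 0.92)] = (-0.0164*y^2 + 1.7876*y + 6.5032)/(0.1681*y^4 + 2.46*y^3 + 8.2456*y^2 - 5.52*y + 0.8464)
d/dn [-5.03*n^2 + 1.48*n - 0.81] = 1.48 - 10.06*n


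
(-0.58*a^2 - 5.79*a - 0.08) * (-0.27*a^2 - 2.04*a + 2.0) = 0.1566*a^4 + 2.7465*a^3 + 10.6732*a^2 - 11.4168*a - 0.16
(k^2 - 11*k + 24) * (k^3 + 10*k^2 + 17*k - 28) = k^5 - k^4 - 69*k^3 + 25*k^2 + 716*k - 672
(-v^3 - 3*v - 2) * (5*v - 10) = -5*v^4 + 10*v^3 - 15*v^2 + 20*v + 20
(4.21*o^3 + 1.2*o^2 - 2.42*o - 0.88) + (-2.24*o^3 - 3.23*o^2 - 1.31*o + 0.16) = 1.97*o^3 - 2.03*o^2 - 3.73*o - 0.72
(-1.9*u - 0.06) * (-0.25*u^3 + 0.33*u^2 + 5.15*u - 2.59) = 0.475*u^4 - 0.612*u^3 - 9.8048*u^2 + 4.612*u + 0.1554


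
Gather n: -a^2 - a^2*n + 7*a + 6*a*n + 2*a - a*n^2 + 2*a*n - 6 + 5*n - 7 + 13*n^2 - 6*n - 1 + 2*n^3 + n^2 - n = -a^2 + 9*a + 2*n^3 + n^2*(14 - a) + n*(-a^2 + 8*a - 2) - 14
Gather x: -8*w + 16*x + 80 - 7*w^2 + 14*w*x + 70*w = -7*w^2 + 62*w + x*(14*w + 16) + 80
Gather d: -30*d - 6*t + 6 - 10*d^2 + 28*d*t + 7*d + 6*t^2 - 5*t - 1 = -10*d^2 + d*(28*t - 23) + 6*t^2 - 11*t + 5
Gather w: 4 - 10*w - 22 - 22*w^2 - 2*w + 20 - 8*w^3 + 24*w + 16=-8*w^3 - 22*w^2 + 12*w + 18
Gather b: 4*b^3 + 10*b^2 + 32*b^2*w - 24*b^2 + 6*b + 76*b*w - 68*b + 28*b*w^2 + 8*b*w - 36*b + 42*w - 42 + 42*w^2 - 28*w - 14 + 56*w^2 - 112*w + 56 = 4*b^3 + b^2*(32*w - 14) + b*(28*w^2 + 84*w - 98) + 98*w^2 - 98*w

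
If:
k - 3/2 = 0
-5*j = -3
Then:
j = 3/5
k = 3/2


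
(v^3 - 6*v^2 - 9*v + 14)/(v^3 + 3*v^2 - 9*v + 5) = (v^2 - 5*v - 14)/(v^2 + 4*v - 5)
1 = 1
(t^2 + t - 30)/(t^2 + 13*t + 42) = (t - 5)/(t + 7)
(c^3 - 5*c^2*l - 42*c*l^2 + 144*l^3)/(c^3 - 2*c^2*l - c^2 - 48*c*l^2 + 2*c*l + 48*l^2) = (c - 3*l)/(c - 1)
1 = 1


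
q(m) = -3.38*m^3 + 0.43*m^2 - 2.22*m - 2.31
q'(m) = -10.14*m^2 + 0.86*m - 2.22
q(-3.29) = 130.01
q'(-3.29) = -114.81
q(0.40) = -3.35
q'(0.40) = -3.50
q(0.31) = -3.06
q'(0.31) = -2.93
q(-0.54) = -0.45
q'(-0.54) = -5.64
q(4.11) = -238.83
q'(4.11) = -169.97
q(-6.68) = 1039.21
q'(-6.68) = -460.44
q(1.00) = -7.48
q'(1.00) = -11.50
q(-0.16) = -1.93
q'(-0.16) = -2.62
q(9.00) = -2451.48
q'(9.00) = -815.82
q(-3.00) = 99.48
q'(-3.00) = -96.06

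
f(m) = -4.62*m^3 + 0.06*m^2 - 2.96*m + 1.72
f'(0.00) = -2.96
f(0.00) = 1.72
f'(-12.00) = -2000.24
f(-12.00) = 8029.24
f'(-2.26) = -74.02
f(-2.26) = 62.05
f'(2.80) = -111.29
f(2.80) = -107.52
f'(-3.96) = -220.78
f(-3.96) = 301.28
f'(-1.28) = -25.82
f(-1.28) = 15.30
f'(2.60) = -96.34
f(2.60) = -86.77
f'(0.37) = -4.81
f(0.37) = 0.40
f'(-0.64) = -8.71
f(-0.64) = 4.85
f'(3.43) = -165.61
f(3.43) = -194.16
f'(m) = -13.86*m^2 + 0.12*m - 2.96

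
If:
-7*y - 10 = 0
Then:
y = -10/7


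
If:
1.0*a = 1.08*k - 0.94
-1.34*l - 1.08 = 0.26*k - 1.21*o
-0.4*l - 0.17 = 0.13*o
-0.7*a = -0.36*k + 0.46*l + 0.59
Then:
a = -0.04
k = 0.83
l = -0.57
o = 0.44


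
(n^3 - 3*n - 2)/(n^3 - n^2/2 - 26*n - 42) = 2*(-n^3 + 3*n + 2)/(-2*n^3 + n^2 + 52*n + 84)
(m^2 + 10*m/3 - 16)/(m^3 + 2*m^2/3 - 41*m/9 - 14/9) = 3*(3*m^2 + 10*m - 48)/(9*m^3 + 6*m^2 - 41*m - 14)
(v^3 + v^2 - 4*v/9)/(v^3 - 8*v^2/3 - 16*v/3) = (v - 1/3)/(v - 4)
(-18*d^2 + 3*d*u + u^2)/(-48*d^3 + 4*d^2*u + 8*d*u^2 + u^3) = (-3*d + u)/(-8*d^2 + 2*d*u + u^2)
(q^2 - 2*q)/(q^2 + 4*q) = (q - 2)/(q + 4)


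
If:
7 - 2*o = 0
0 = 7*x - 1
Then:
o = 7/2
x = 1/7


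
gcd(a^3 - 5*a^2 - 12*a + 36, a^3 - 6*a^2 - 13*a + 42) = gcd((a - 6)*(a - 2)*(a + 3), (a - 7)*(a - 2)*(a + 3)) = a^2 + a - 6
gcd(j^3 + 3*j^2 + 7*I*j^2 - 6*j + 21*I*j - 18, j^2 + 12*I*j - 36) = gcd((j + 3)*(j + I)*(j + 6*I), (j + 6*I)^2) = j + 6*I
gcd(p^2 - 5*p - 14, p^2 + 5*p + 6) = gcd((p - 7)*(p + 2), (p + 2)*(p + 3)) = p + 2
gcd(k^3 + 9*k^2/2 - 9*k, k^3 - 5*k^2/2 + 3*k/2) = k^2 - 3*k/2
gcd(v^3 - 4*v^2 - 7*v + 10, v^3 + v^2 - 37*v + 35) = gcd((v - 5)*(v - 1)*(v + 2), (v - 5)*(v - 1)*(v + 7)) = v^2 - 6*v + 5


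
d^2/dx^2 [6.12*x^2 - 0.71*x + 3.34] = 12.2400000000000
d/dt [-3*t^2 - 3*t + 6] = -6*t - 3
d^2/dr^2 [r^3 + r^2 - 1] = 6*r + 2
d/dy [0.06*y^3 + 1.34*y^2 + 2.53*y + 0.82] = 0.18*y^2 + 2.68*y + 2.53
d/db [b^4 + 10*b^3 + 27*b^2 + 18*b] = 4*b^3 + 30*b^2 + 54*b + 18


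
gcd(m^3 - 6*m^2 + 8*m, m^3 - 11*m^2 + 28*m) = m^2 - 4*m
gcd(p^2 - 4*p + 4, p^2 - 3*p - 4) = 1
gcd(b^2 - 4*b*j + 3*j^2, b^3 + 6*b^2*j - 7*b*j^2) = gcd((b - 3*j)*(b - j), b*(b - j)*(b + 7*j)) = b - j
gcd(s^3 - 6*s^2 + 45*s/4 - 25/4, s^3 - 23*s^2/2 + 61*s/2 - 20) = s^2 - 7*s/2 + 5/2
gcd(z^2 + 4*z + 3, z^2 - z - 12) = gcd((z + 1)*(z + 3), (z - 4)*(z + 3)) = z + 3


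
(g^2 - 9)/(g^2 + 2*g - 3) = (g - 3)/(g - 1)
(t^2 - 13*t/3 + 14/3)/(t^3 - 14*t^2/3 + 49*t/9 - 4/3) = 3*(3*t^2 - 13*t + 14)/(9*t^3 - 42*t^2 + 49*t - 12)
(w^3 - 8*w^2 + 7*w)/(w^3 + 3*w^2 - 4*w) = (w - 7)/(w + 4)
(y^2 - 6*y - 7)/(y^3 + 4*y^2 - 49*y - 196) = (y + 1)/(y^2 + 11*y + 28)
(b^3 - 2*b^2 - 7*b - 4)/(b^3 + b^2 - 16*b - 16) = (b + 1)/(b + 4)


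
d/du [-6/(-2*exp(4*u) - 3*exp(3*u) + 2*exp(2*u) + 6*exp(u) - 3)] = (-48*exp(3*u) - 54*exp(2*u) + 24*exp(u) + 36)*exp(u)/(2*exp(4*u) + 3*exp(3*u) - 2*exp(2*u) - 6*exp(u) + 3)^2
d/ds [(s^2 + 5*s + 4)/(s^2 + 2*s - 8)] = -3/(s^2 - 4*s + 4)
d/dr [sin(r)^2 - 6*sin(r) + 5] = 2*(sin(r) - 3)*cos(r)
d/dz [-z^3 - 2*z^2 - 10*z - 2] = -3*z^2 - 4*z - 10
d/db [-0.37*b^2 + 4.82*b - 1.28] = 4.82 - 0.74*b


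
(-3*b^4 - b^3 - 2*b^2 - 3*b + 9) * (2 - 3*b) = 9*b^5 - 3*b^4 + 4*b^3 + 5*b^2 - 33*b + 18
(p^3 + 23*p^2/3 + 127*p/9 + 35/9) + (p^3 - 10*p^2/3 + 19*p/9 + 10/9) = 2*p^3 + 13*p^2/3 + 146*p/9 + 5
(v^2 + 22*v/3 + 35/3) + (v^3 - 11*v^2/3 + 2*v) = v^3 - 8*v^2/3 + 28*v/3 + 35/3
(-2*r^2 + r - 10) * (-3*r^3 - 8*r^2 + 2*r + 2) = 6*r^5 + 13*r^4 + 18*r^3 + 78*r^2 - 18*r - 20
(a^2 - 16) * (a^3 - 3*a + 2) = a^5 - 19*a^3 + 2*a^2 + 48*a - 32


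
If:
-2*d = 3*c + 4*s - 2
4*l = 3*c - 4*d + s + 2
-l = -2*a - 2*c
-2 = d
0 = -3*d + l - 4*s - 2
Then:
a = 92/57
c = -14/57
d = -2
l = 52/19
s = 32/19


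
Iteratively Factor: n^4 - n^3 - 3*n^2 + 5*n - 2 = (n - 1)*(n^3 - 3*n + 2) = (n - 1)^2*(n^2 + n - 2) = (n - 1)^3*(n + 2)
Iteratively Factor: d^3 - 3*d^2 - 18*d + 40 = (d - 5)*(d^2 + 2*d - 8) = (d - 5)*(d - 2)*(d + 4)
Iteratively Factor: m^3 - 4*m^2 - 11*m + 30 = (m - 5)*(m^2 + m - 6) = (m - 5)*(m - 2)*(m + 3)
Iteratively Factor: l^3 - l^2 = (l)*(l^2 - l) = l*(l - 1)*(l)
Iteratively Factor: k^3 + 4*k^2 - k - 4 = (k - 1)*(k^2 + 5*k + 4) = (k - 1)*(k + 1)*(k + 4)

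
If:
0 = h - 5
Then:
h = 5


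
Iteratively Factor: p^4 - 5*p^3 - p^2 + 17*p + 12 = (p + 1)*(p^3 - 6*p^2 + 5*p + 12) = (p + 1)^2*(p^2 - 7*p + 12) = (p - 4)*(p + 1)^2*(p - 3)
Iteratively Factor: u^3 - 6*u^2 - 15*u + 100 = (u - 5)*(u^2 - u - 20) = (u - 5)^2*(u + 4)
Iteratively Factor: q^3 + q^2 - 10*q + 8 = (q - 2)*(q^2 + 3*q - 4) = (q - 2)*(q + 4)*(q - 1)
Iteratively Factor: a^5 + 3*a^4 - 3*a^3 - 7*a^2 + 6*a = (a - 1)*(a^4 + 4*a^3 + a^2 - 6*a) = (a - 1)*(a + 2)*(a^3 + 2*a^2 - 3*a) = a*(a - 1)*(a + 2)*(a^2 + 2*a - 3) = a*(a - 1)^2*(a + 2)*(a + 3)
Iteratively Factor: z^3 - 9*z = (z + 3)*(z^2 - 3*z) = (z - 3)*(z + 3)*(z)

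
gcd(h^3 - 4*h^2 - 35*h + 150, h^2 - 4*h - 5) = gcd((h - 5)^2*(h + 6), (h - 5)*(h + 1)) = h - 5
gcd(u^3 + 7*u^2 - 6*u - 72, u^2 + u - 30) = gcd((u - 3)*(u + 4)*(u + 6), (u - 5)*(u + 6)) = u + 6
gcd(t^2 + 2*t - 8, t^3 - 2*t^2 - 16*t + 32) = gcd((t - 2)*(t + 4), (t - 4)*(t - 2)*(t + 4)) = t^2 + 2*t - 8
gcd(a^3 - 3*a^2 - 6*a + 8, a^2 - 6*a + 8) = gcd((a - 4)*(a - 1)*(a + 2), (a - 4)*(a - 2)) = a - 4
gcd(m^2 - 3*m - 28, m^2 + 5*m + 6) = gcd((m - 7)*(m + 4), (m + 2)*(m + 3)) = 1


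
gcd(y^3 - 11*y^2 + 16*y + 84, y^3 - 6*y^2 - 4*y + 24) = y^2 - 4*y - 12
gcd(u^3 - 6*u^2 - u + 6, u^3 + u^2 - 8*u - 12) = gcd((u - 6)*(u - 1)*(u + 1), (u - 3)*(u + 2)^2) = 1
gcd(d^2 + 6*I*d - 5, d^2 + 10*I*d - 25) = d + 5*I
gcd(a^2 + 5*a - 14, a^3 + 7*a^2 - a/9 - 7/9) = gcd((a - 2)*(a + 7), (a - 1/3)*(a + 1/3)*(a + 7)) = a + 7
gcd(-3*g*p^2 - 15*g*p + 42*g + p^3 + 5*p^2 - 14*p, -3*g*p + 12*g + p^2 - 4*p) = -3*g + p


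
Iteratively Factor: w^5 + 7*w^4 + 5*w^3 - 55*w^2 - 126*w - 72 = (w + 3)*(w^4 + 4*w^3 - 7*w^2 - 34*w - 24) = (w + 1)*(w + 3)*(w^3 + 3*w^2 - 10*w - 24) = (w - 3)*(w + 1)*(w + 3)*(w^2 + 6*w + 8) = (w - 3)*(w + 1)*(w + 3)*(w + 4)*(w + 2)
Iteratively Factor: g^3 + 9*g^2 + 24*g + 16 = (g + 1)*(g^2 + 8*g + 16) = (g + 1)*(g + 4)*(g + 4)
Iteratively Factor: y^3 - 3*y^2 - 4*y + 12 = (y + 2)*(y^2 - 5*y + 6) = (y - 2)*(y + 2)*(y - 3)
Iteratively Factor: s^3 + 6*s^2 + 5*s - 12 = (s + 3)*(s^2 + 3*s - 4) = (s - 1)*(s + 3)*(s + 4)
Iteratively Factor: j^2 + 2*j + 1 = (j + 1)*(j + 1)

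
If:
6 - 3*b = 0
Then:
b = 2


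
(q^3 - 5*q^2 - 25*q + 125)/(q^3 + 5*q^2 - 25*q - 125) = (q - 5)/(q + 5)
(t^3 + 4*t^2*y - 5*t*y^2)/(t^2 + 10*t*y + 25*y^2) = t*(t - y)/(t + 5*y)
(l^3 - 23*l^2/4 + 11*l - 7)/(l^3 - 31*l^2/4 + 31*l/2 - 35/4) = (l^2 - 4*l + 4)/(l^2 - 6*l + 5)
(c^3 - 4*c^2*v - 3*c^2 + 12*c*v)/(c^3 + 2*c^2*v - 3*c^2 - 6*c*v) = (c - 4*v)/(c + 2*v)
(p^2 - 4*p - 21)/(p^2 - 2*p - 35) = (p + 3)/(p + 5)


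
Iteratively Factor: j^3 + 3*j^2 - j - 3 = (j - 1)*(j^2 + 4*j + 3) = (j - 1)*(j + 3)*(j + 1)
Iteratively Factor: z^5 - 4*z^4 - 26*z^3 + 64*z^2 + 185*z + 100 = (z + 1)*(z^4 - 5*z^3 - 21*z^2 + 85*z + 100) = (z - 5)*(z + 1)*(z^3 - 21*z - 20) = (z - 5)^2*(z + 1)*(z^2 + 5*z + 4) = (z - 5)^2*(z + 1)^2*(z + 4)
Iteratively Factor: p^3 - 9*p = (p - 3)*(p^2 + 3*p) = (p - 3)*(p + 3)*(p)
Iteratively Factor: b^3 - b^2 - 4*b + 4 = (b + 2)*(b^2 - 3*b + 2) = (b - 1)*(b + 2)*(b - 2)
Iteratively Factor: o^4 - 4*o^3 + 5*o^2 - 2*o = (o - 1)*(o^3 - 3*o^2 + 2*o) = (o - 2)*(o - 1)*(o^2 - o) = o*(o - 2)*(o - 1)*(o - 1)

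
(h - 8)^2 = h^2 - 16*h + 64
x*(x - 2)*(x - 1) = x^3 - 3*x^2 + 2*x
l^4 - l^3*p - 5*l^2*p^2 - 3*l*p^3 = l*(l - 3*p)*(l + p)^2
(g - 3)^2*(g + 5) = g^3 - g^2 - 21*g + 45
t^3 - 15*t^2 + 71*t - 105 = (t - 7)*(t - 5)*(t - 3)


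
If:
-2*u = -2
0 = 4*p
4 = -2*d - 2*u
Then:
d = -3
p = 0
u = 1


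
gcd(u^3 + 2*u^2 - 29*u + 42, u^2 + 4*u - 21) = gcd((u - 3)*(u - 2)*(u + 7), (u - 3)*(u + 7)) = u^2 + 4*u - 21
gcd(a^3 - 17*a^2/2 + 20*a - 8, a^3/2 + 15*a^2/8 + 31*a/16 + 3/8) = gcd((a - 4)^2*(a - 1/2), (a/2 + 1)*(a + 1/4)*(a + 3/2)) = 1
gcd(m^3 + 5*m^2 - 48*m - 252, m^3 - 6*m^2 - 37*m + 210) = m^2 - m - 42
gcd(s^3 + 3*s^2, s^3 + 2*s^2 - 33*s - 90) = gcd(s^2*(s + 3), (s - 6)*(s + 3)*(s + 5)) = s + 3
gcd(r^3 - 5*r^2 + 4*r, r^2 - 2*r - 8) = r - 4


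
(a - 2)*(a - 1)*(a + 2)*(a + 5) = a^4 + 4*a^3 - 9*a^2 - 16*a + 20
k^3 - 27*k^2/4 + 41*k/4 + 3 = (k - 4)*(k - 3)*(k + 1/4)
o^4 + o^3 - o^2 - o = o*(o - 1)*(o + 1)^2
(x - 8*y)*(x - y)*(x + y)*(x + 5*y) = x^4 - 3*x^3*y - 41*x^2*y^2 + 3*x*y^3 + 40*y^4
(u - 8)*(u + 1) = u^2 - 7*u - 8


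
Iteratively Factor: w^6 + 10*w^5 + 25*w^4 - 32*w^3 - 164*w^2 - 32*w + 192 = (w + 4)*(w^5 + 6*w^4 + w^3 - 36*w^2 - 20*w + 48) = (w - 2)*(w + 4)*(w^4 + 8*w^3 + 17*w^2 - 2*w - 24) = (w - 2)*(w + 3)*(w + 4)*(w^3 + 5*w^2 + 2*w - 8) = (w - 2)*(w - 1)*(w + 3)*(w + 4)*(w^2 + 6*w + 8) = (w - 2)*(w - 1)*(w + 3)*(w + 4)^2*(w + 2)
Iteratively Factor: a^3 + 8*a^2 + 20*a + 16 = (a + 2)*(a^2 + 6*a + 8) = (a + 2)*(a + 4)*(a + 2)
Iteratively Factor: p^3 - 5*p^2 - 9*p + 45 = (p + 3)*(p^2 - 8*p + 15) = (p - 3)*(p + 3)*(p - 5)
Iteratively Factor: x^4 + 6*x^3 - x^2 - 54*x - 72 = (x + 2)*(x^3 + 4*x^2 - 9*x - 36) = (x + 2)*(x + 3)*(x^2 + x - 12) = (x - 3)*(x + 2)*(x + 3)*(x + 4)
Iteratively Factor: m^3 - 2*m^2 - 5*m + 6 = (m - 3)*(m^2 + m - 2) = (m - 3)*(m - 1)*(m + 2)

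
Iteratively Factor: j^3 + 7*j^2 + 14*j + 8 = (j + 4)*(j^2 + 3*j + 2) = (j + 2)*(j + 4)*(j + 1)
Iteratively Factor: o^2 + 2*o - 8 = (o + 4)*(o - 2)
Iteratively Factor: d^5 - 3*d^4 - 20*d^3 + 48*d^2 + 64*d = (d + 1)*(d^4 - 4*d^3 - 16*d^2 + 64*d) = (d - 4)*(d + 1)*(d^3 - 16*d) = (d - 4)*(d + 1)*(d + 4)*(d^2 - 4*d) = (d - 4)^2*(d + 1)*(d + 4)*(d)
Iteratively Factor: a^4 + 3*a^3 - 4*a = (a - 1)*(a^3 + 4*a^2 + 4*a) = a*(a - 1)*(a^2 + 4*a + 4) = a*(a - 1)*(a + 2)*(a + 2)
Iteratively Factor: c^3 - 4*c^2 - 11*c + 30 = (c + 3)*(c^2 - 7*c + 10) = (c - 5)*(c + 3)*(c - 2)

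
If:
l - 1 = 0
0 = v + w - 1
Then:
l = 1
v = 1 - w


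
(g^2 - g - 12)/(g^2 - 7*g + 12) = (g + 3)/(g - 3)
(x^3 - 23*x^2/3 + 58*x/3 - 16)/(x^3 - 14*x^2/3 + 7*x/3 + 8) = (x - 2)/(x + 1)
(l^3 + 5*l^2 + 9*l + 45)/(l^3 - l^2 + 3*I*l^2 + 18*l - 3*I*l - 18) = (l^2 + l*(5 + 3*I) + 15*I)/(l^2 + l*(-1 + 6*I) - 6*I)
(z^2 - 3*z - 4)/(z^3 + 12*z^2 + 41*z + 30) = (z - 4)/(z^2 + 11*z + 30)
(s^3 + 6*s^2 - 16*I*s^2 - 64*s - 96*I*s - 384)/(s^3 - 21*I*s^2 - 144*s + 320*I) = (s + 6)/(s - 5*I)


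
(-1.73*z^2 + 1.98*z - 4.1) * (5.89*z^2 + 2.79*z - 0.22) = -10.1897*z^4 + 6.8355*z^3 - 18.2442*z^2 - 11.8746*z + 0.902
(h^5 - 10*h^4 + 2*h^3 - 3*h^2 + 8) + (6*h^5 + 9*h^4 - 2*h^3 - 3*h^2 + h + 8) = 7*h^5 - h^4 - 6*h^2 + h + 16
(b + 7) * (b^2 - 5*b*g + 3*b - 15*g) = b^3 - 5*b^2*g + 10*b^2 - 50*b*g + 21*b - 105*g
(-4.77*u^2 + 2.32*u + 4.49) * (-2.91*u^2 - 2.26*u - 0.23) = 13.8807*u^4 + 4.029*u^3 - 17.212*u^2 - 10.681*u - 1.0327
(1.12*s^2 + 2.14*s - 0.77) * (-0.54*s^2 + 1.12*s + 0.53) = -0.6048*s^4 + 0.0988*s^3 + 3.4062*s^2 + 0.2718*s - 0.4081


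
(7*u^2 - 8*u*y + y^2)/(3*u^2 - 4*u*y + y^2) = (-7*u + y)/(-3*u + y)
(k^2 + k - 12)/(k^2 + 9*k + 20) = (k - 3)/(k + 5)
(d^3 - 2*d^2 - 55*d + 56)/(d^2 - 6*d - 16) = (d^2 + 6*d - 7)/(d + 2)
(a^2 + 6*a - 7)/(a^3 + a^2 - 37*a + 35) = 1/(a - 5)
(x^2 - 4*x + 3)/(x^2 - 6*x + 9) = (x - 1)/(x - 3)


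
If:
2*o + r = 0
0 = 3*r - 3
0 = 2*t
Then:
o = -1/2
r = 1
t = 0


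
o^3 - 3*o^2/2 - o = o*(o - 2)*(o + 1/2)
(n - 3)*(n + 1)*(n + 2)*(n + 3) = n^4 + 3*n^3 - 7*n^2 - 27*n - 18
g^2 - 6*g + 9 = (g - 3)^2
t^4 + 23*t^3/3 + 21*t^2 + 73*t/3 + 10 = (t + 1)*(t + 5/3)*(t + 2)*(t + 3)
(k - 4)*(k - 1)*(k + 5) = k^3 - 21*k + 20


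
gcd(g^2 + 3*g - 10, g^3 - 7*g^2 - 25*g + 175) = g + 5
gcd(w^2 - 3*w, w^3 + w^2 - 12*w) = w^2 - 3*w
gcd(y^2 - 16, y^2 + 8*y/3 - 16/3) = y + 4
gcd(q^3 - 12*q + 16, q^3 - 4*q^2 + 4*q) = q^2 - 4*q + 4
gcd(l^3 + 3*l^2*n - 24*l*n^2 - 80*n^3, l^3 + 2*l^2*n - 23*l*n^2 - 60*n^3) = l^2 - l*n - 20*n^2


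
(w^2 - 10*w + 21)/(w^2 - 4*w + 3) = (w - 7)/(w - 1)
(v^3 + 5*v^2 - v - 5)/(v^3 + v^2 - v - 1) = (v + 5)/(v + 1)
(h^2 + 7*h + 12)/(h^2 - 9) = (h + 4)/(h - 3)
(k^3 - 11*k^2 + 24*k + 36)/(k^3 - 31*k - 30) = (k - 6)/(k + 5)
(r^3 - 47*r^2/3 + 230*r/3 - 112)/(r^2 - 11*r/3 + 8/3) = (r^2 - 13*r + 42)/(r - 1)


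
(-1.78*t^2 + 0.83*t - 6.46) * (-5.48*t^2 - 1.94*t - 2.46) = 9.7544*t^4 - 1.0952*t^3 + 38.1694*t^2 + 10.4906*t + 15.8916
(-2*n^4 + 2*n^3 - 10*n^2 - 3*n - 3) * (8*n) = -16*n^5 + 16*n^4 - 80*n^3 - 24*n^2 - 24*n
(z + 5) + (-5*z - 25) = -4*z - 20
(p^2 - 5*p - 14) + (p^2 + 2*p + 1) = 2*p^2 - 3*p - 13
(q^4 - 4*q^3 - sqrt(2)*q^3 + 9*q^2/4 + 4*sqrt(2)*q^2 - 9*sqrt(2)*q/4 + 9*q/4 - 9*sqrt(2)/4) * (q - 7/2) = q^5 - 15*q^4/2 - sqrt(2)*q^4 + 15*sqrt(2)*q^3/2 + 65*q^3/4 - 65*sqrt(2)*q^2/4 - 45*q^2/8 - 63*q/8 + 45*sqrt(2)*q/8 + 63*sqrt(2)/8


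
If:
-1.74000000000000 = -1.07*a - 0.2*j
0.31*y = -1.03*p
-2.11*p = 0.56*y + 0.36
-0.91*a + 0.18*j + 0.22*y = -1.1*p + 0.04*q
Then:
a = 0.551638349556474 - 0.0213561131873999*q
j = 0.114255205552589*q + 5.74873482987286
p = -1.44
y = 4.80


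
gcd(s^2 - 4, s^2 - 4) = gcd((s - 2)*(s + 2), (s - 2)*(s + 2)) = s^2 - 4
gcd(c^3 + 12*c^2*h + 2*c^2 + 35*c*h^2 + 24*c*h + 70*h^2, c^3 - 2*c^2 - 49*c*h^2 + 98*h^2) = c + 7*h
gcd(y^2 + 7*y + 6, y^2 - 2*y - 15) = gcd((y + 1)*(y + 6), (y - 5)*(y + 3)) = 1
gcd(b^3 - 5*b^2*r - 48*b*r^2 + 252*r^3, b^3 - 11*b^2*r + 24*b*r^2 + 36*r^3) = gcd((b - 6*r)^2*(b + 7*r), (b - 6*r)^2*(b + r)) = b^2 - 12*b*r + 36*r^2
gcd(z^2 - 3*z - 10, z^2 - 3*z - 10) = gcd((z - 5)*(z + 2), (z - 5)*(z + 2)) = z^2 - 3*z - 10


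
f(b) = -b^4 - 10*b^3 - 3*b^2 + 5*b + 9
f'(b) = -4*b^3 - 30*b^2 - 6*b + 5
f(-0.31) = 7.45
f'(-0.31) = 4.10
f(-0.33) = 7.37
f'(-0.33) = 3.86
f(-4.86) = 503.87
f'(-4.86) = -215.26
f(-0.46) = 6.99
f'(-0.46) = 1.80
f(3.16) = -420.41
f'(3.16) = -439.75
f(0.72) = 7.04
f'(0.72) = -16.36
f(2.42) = -172.49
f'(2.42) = -241.90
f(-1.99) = 50.29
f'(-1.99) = -70.34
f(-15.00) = -17616.00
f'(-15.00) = 6845.00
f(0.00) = 9.00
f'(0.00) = 5.00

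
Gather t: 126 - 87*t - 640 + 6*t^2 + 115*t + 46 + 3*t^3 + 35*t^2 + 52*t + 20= 3*t^3 + 41*t^2 + 80*t - 448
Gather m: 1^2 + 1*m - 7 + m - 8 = 2*m - 14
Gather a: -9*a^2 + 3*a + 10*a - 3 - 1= -9*a^2 + 13*a - 4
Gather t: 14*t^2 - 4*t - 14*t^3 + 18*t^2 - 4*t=-14*t^3 + 32*t^2 - 8*t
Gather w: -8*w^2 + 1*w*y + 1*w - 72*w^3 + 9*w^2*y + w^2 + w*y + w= -72*w^3 + w^2*(9*y - 7) + w*(2*y + 2)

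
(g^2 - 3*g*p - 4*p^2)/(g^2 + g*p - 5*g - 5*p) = (g - 4*p)/(g - 5)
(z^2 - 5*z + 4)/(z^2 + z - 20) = (z - 1)/(z + 5)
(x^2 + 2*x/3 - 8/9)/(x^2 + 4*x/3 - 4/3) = (x + 4/3)/(x + 2)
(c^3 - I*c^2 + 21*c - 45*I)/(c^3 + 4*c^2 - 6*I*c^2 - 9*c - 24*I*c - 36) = (c + 5*I)/(c + 4)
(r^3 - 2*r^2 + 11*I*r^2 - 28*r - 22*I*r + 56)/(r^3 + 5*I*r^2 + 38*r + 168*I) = (r - 2)/(r - 6*I)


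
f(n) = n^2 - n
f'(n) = 2*n - 1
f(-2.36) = 7.93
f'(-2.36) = -5.72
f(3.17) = 6.88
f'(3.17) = 5.34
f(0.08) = -0.07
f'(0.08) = -0.84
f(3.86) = 11.04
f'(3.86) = 6.72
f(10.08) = 91.53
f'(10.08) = 19.16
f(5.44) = 24.15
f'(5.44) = 9.88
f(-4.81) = 27.95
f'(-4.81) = -10.62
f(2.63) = 4.29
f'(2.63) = 4.26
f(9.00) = 72.00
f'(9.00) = 17.00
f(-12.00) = 156.00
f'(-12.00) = -25.00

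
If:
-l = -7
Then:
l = 7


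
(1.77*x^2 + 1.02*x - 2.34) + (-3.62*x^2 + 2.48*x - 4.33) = -1.85*x^2 + 3.5*x - 6.67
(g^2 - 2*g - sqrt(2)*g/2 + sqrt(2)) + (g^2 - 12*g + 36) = 2*g^2 - 14*g - sqrt(2)*g/2 + sqrt(2) + 36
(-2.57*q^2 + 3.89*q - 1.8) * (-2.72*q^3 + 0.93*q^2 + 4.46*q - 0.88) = 6.9904*q^5 - 12.9709*q^4 - 2.9485*q^3 + 17.937*q^2 - 11.4512*q + 1.584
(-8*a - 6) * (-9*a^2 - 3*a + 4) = 72*a^3 + 78*a^2 - 14*a - 24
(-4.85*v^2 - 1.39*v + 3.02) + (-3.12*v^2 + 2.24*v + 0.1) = -7.97*v^2 + 0.85*v + 3.12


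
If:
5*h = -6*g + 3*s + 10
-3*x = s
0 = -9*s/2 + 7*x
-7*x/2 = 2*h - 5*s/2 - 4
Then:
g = 0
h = 2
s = 0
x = 0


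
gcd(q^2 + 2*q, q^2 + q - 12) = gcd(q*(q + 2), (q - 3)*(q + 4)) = 1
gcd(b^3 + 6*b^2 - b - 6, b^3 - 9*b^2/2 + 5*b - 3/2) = b - 1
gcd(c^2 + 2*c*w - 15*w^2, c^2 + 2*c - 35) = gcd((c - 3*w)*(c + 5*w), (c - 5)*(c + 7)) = 1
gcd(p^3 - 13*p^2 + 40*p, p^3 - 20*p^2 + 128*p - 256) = p - 8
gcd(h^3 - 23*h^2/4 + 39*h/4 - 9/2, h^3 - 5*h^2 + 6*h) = h^2 - 5*h + 6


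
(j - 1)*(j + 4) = j^2 + 3*j - 4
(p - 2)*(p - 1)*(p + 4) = p^3 + p^2 - 10*p + 8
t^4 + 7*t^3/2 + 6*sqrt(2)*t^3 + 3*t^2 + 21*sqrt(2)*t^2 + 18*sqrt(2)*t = t*(t + 3/2)*(t + 2)*(t + 6*sqrt(2))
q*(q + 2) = q^2 + 2*q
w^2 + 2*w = w*(w + 2)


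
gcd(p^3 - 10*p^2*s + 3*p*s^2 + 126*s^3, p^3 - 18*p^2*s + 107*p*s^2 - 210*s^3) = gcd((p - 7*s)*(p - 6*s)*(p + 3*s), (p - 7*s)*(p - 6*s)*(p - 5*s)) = p^2 - 13*p*s + 42*s^2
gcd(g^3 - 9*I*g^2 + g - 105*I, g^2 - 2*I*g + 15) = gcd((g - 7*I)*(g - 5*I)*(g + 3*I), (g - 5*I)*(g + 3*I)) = g^2 - 2*I*g + 15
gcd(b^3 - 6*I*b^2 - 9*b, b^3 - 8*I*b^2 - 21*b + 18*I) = b^2 - 6*I*b - 9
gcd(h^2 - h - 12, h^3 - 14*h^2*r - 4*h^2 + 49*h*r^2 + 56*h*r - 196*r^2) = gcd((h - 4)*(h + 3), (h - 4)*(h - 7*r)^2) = h - 4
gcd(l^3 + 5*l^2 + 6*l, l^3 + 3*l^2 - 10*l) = l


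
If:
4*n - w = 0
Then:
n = w/4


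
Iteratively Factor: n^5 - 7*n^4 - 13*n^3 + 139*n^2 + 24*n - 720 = (n - 4)*(n^4 - 3*n^3 - 25*n^2 + 39*n + 180) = (n - 4)^2*(n^3 + n^2 - 21*n - 45) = (n - 5)*(n - 4)^2*(n^2 + 6*n + 9) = (n - 5)*(n - 4)^2*(n + 3)*(n + 3)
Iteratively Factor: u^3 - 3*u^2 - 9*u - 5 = (u + 1)*(u^2 - 4*u - 5) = (u + 1)^2*(u - 5)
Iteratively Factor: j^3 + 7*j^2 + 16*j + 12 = (j + 3)*(j^2 + 4*j + 4) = (j + 2)*(j + 3)*(j + 2)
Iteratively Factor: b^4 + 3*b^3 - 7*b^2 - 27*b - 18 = (b + 3)*(b^3 - 7*b - 6) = (b + 1)*(b + 3)*(b^2 - b - 6) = (b - 3)*(b + 1)*(b + 3)*(b + 2)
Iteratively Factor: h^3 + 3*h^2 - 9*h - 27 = (h - 3)*(h^2 + 6*h + 9) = (h - 3)*(h + 3)*(h + 3)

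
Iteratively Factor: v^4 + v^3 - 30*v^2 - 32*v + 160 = (v - 5)*(v^3 + 6*v^2 - 32) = (v - 5)*(v + 4)*(v^2 + 2*v - 8) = (v - 5)*(v - 2)*(v + 4)*(v + 4)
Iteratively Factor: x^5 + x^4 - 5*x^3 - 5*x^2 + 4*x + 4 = (x - 1)*(x^4 + 2*x^3 - 3*x^2 - 8*x - 4) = (x - 2)*(x - 1)*(x^3 + 4*x^2 + 5*x + 2) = (x - 2)*(x - 1)*(x + 2)*(x^2 + 2*x + 1) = (x - 2)*(x - 1)*(x + 1)*(x + 2)*(x + 1)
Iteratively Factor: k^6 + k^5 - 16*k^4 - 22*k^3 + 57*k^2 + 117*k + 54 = (k + 3)*(k^5 - 2*k^4 - 10*k^3 + 8*k^2 + 33*k + 18) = (k - 3)*(k + 3)*(k^4 + k^3 - 7*k^2 - 13*k - 6) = (k - 3)*(k + 1)*(k + 3)*(k^3 - 7*k - 6) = (k - 3)*(k + 1)*(k + 2)*(k + 3)*(k^2 - 2*k - 3) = (k - 3)*(k + 1)^2*(k + 2)*(k + 3)*(k - 3)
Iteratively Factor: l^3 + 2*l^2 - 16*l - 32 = (l + 2)*(l^2 - 16) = (l + 2)*(l + 4)*(l - 4)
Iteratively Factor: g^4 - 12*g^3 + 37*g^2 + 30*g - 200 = (g - 5)*(g^3 - 7*g^2 + 2*g + 40) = (g - 5)^2*(g^2 - 2*g - 8) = (g - 5)^2*(g + 2)*(g - 4)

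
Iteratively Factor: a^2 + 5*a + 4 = (a + 1)*(a + 4)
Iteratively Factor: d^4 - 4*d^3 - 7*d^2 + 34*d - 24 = (d - 4)*(d^3 - 7*d + 6) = (d - 4)*(d - 2)*(d^2 + 2*d - 3) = (d - 4)*(d - 2)*(d - 1)*(d + 3)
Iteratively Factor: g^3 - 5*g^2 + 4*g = (g - 1)*(g^2 - 4*g) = g*(g - 1)*(g - 4)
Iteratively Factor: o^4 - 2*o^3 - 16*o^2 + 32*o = (o)*(o^3 - 2*o^2 - 16*o + 32) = o*(o - 4)*(o^2 + 2*o - 8) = o*(o - 4)*(o - 2)*(o + 4)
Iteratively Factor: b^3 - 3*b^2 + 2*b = (b - 1)*(b^2 - 2*b) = b*(b - 1)*(b - 2)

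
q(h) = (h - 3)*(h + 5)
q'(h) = 2*h + 2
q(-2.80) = -12.76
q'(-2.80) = -3.60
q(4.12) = 10.21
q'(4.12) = 10.24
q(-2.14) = -14.70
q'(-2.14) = -2.28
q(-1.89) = -15.21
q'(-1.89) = -1.78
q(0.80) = -12.76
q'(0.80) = 3.60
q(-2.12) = -14.75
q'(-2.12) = -2.24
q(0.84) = -12.61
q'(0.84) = 3.68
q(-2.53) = -13.66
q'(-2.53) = -3.06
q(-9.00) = 48.00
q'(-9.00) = -16.00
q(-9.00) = 48.00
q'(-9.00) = -16.00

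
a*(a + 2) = a^2 + 2*a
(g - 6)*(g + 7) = g^2 + g - 42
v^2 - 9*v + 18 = (v - 6)*(v - 3)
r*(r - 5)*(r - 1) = r^3 - 6*r^2 + 5*r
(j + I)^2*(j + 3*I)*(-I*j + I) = -I*j^4 + 5*j^3 + I*j^3 - 5*j^2 + 7*I*j^2 - 3*j - 7*I*j + 3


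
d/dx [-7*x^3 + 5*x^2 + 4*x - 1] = -21*x^2 + 10*x + 4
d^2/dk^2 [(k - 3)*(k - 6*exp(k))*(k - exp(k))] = -7*k^2*exp(k) + 24*k*exp(2*k) - 7*k*exp(k) + 6*k - 48*exp(2*k) + 28*exp(k) - 6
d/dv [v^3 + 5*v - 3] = 3*v^2 + 5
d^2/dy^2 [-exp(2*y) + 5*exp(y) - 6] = (5 - 4*exp(y))*exp(y)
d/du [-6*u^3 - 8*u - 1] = -18*u^2 - 8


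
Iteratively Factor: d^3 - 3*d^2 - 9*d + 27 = (d + 3)*(d^2 - 6*d + 9) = (d - 3)*(d + 3)*(d - 3)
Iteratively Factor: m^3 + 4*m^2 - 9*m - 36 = (m - 3)*(m^2 + 7*m + 12) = (m - 3)*(m + 4)*(m + 3)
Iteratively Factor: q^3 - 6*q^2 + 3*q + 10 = (q - 5)*(q^2 - q - 2) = (q - 5)*(q + 1)*(q - 2)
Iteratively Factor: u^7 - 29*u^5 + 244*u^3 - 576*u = (u - 4)*(u^6 + 4*u^5 - 13*u^4 - 52*u^3 + 36*u^2 + 144*u) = (u - 4)*(u + 3)*(u^5 + u^4 - 16*u^3 - 4*u^2 + 48*u) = (u - 4)*(u + 3)*(u + 4)*(u^4 - 3*u^3 - 4*u^2 + 12*u) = u*(u - 4)*(u + 3)*(u + 4)*(u^3 - 3*u^2 - 4*u + 12) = u*(u - 4)*(u + 2)*(u + 3)*(u + 4)*(u^2 - 5*u + 6) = u*(u - 4)*(u - 2)*(u + 2)*(u + 3)*(u + 4)*(u - 3)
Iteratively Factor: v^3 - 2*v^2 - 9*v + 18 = (v - 3)*(v^2 + v - 6) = (v - 3)*(v - 2)*(v + 3)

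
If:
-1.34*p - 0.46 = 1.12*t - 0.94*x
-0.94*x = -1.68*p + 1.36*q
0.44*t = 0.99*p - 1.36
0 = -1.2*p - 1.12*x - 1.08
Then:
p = 0.43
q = 1.52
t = -2.12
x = -1.43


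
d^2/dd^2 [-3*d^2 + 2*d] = -6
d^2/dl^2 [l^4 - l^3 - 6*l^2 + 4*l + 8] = 12*l^2 - 6*l - 12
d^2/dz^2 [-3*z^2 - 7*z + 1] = -6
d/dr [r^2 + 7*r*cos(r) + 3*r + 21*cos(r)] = -7*r*sin(r) + 2*r - 21*sin(r) + 7*cos(r) + 3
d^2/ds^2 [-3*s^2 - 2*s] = -6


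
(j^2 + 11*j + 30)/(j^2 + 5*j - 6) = (j + 5)/(j - 1)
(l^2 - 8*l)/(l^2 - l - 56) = l/(l + 7)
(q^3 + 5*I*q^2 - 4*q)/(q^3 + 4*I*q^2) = (q + I)/q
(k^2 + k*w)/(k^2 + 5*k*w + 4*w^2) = k/(k + 4*w)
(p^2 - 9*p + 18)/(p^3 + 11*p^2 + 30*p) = (p^2 - 9*p + 18)/(p*(p^2 + 11*p + 30))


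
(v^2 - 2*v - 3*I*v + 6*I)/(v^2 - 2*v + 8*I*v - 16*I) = (v - 3*I)/(v + 8*I)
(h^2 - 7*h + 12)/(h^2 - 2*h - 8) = (h - 3)/(h + 2)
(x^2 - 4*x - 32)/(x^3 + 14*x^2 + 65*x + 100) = (x - 8)/(x^2 + 10*x + 25)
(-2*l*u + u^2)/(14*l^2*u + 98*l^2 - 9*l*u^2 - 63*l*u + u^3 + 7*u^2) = u/(-7*l*u - 49*l + u^2 + 7*u)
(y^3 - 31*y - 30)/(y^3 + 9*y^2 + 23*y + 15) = (y - 6)/(y + 3)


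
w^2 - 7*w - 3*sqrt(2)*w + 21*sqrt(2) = (w - 7)*(w - 3*sqrt(2))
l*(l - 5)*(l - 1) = l^3 - 6*l^2 + 5*l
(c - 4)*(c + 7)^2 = c^3 + 10*c^2 - 7*c - 196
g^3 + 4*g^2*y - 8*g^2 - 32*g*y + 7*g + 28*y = (g - 7)*(g - 1)*(g + 4*y)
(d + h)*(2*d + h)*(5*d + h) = 10*d^3 + 17*d^2*h + 8*d*h^2 + h^3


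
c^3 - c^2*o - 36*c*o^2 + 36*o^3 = (c - 6*o)*(c - o)*(c + 6*o)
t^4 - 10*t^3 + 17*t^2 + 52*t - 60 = (t - 6)*(t - 5)*(t - 1)*(t + 2)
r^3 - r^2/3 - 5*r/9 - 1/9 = (r - 1)*(r + 1/3)^2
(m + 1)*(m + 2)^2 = m^3 + 5*m^2 + 8*m + 4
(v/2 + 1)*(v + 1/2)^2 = v^3/2 + 3*v^2/2 + 9*v/8 + 1/4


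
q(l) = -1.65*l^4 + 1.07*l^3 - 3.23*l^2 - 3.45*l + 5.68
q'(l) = -6.6*l^3 + 3.21*l^2 - 6.46*l - 3.45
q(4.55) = -683.28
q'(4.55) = -588.08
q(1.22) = -5.05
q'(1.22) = -18.54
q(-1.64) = -14.01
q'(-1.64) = 44.89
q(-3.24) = -235.27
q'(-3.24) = 275.66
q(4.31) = -552.89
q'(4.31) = -500.08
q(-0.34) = 6.42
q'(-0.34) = -0.62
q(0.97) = -1.19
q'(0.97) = -12.72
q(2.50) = -70.87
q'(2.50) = -102.66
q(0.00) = 5.68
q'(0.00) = -3.45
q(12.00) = -32866.28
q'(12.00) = -11023.53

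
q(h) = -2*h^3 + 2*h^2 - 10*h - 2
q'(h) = -6*h^2 + 4*h - 10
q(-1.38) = 20.86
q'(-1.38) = -26.95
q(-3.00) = 100.00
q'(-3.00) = -76.00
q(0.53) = -7.04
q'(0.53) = -9.57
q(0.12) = -3.17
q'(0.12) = -9.61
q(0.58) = -7.52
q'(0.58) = -9.70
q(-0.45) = 3.09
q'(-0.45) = -13.02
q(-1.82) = 34.88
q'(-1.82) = -37.15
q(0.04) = -2.40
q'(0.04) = -9.85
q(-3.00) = 100.00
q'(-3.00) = -76.00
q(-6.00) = 562.00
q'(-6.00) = -250.00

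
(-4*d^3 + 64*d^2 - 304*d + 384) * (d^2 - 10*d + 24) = -4*d^5 + 104*d^4 - 1040*d^3 + 4960*d^2 - 11136*d + 9216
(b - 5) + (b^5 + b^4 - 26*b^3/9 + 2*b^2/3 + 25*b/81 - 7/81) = b^5 + b^4 - 26*b^3/9 + 2*b^2/3 + 106*b/81 - 412/81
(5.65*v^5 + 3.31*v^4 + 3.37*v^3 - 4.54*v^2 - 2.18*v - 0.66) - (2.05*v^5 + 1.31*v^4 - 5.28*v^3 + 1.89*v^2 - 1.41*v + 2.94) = 3.6*v^5 + 2.0*v^4 + 8.65*v^3 - 6.43*v^2 - 0.77*v - 3.6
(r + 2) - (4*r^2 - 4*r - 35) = -4*r^2 + 5*r + 37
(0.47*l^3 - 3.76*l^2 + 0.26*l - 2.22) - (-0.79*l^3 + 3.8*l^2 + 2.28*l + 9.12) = 1.26*l^3 - 7.56*l^2 - 2.02*l - 11.34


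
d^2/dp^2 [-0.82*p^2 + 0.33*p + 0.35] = -1.64000000000000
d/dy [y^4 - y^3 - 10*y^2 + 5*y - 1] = 4*y^3 - 3*y^2 - 20*y + 5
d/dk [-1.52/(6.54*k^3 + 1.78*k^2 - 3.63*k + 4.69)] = (29.8224*k^2 + 5.4112*k - 5.5176)/(6.54*k^3 + 1.78*k^2 - 3.63*k + 4.69)^2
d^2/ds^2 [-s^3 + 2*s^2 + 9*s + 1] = 4 - 6*s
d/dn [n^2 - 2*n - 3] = 2*n - 2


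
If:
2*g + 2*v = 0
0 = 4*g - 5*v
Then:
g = 0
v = 0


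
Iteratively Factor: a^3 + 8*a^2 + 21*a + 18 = (a + 3)*(a^2 + 5*a + 6) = (a + 2)*(a + 3)*(a + 3)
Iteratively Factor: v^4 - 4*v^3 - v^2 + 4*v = (v - 1)*(v^3 - 3*v^2 - 4*v) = v*(v - 1)*(v^2 - 3*v - 4) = v*(v - 1)*(v + 1)*(v - 4)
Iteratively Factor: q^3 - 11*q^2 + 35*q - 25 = (q - 1)*(q^2 - 10*q + 25) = (q - 5)*(q - 1)*(q - 5)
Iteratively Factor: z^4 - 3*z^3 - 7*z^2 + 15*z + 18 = (z - 3)*(z^3 - 7*z - 6) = (z - 3)^2*(z^2 + 3*z + 2) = (z - 3)^2*(z + 1)*(z + 2)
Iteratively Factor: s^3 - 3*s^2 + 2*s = (s - 1)*(s^2 - 2*s) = s*(s - 1)*(s - 2)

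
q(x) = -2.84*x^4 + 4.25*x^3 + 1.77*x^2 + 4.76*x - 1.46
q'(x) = -11.36*x^3 + 12.75*x^2 + 3.54*x + 4.76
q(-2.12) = -101.46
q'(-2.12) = 162.80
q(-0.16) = -2.20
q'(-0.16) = 4.57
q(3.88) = -351.74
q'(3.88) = -453.11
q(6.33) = -3382.12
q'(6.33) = -2343.26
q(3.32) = -155.66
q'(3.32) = -258.66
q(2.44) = -18.23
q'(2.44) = -75.72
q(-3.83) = -843.60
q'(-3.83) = 816.46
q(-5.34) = -2932.88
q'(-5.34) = 2079.26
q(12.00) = -51235.70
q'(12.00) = -17746.84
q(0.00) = -1.46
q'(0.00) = 4.76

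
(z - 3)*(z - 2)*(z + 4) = z^3 - z^2 - 14*z + 24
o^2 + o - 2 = (o - 1)*(o + 2)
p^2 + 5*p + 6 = (p + 2)*(p + 3)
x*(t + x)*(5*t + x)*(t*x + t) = 5*t^3*x^2 + 5*t^3*x + 6*t^2*x^3 + 6*t^2*x^2 + t*x^4 + t*x^3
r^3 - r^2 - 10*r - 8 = (r - 4)*(r + 1)*(r + 2)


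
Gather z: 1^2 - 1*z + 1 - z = 2 - 2*z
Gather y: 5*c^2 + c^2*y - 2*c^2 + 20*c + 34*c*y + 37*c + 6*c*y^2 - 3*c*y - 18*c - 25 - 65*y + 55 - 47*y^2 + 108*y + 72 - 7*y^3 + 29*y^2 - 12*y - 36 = 3*c^2 + 39*c - 7*y^3 + y^2*(6*c - 18) + y*(c^2 + 31*c + 31) + 66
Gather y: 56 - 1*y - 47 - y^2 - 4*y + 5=-y^2 - 5*y + 14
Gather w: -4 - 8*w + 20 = 16 - 8*w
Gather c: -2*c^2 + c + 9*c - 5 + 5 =-2*c^2 + 10*c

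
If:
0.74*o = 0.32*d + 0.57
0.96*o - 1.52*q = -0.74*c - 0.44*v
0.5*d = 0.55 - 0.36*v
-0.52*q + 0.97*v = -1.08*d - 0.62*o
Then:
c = 6.12776310614148 - 0.193198853739394*v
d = 1.1 - 0.72*v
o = 1.24594594594595 - 0.311351351351351*v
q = 3.77016632016632 - 0.00122661122661123*v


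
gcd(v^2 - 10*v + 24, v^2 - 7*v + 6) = v - 6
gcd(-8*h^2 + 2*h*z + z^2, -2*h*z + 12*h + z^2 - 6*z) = -2*h + z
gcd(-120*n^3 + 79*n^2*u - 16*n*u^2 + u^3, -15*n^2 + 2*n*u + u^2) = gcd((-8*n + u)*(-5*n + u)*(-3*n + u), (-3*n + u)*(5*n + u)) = -3*n + u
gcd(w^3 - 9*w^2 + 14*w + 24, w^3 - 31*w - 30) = w^2 - 5*w - 6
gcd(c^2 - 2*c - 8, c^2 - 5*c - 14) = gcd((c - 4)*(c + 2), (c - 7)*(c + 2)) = c + 2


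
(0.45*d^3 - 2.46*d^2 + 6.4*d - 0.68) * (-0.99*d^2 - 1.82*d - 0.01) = -0.4455*d^5 + 1.6164*d^4 - 1.8633*d^3 - 10.9502*d^2 + 1.1736*d + 0.0068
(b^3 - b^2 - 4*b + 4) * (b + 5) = b^4 + 4*b^3 - 9*b^2 - 16*b + 20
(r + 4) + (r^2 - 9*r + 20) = r^2 - 8*r + 24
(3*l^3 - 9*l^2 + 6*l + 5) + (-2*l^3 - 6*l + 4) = l^3 - 9*l^2 + 9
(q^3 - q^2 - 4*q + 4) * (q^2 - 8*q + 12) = q^5 - 9*q^4 + 16*q^3 + 24*q^2 - 80*q + 48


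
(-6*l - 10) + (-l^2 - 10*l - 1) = -l^2 - 16*l - 11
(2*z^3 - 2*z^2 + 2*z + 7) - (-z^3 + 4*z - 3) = 3*z^3 - 2*z^2 - 2*z + 10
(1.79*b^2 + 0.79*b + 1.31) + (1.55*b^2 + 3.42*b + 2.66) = 3.34*b^2 + 4.21*b + 3.97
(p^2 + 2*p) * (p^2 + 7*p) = p^4 + 9*p^3 + 14*p^2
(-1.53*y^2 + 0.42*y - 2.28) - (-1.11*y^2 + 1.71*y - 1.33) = -0.42*y^2 - 1.29*y - 0.95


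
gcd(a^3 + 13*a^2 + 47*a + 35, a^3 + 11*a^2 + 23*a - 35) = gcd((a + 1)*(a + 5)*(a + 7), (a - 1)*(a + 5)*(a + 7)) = a^2 + 12*a + 35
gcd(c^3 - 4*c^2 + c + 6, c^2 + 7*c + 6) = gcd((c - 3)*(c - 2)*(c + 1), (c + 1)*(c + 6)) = c + 1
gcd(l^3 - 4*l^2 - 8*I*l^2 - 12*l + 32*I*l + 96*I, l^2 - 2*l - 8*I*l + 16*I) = l - 8*I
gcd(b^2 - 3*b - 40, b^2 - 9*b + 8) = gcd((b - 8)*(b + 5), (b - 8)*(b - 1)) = b - 8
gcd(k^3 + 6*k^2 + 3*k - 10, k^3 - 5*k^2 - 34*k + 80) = k + 5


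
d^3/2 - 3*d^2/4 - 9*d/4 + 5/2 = (d/2 + 1)*(d - 5/2)*(d - 1)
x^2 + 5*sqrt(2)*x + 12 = (x + 2*sqrt(2))*(x + 3*sqrt(2))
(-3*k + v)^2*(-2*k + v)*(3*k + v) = -54*k^4 + 45*k^3*v - 3*k^2*v^2 - 5*k*v^3 + v^4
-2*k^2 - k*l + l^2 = (-2*k + l)*(k + l)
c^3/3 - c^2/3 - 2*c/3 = c*(c/3 + 1/3)*(c - 2)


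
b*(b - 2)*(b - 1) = b^3 - 3*b^2 + 2*b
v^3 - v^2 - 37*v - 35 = (v - 7)*(v + 1)*(v + 5)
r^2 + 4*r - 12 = (r - 2)*(r + 6)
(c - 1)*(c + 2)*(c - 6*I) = c^3 + c^2 - 6*I*c^2 - 2*c - 6*I*c + 12*I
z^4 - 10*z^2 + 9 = (z - 3)*(z - 1)*(z + 1)*(z + 3)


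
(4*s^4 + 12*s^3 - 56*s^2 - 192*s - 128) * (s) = 4*s^5 + 12*s^4 - 56*s^3 - 192*s^2 - 128*s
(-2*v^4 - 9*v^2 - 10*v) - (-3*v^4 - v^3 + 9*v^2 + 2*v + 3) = v^4 + v^3 - 18*v^2 - 12*v - 3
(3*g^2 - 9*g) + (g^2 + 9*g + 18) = 4*g^2 + 18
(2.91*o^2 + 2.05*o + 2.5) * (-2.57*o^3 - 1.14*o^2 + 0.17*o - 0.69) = -7.4787*o^5 - 8.5859*o^4 - 8.2673*o^3 - 4.5094*o^2 - 0.9895*o - 1.725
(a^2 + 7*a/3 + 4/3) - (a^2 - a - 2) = 10*a/3 + 10/3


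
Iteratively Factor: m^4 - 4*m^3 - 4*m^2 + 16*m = (m - 2)*(m^3 - 2*m^2 - 8*m) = (m - 4)*(m - 2)*(m^2 + 2*m) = m*(m - 4)*(m - 2)*(m + 2)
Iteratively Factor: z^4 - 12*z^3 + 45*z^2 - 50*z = (z)*(z^3 - 12*z^2 + 45*z - 50) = z*(z - 2)*(z^2 - 10*z + 25) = z*(z - 5)*(z - 2)*(z - 5)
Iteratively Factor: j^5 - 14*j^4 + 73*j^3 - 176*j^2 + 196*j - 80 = (j - 1)*(j^4 - 13*j^3 + 60*j^2 - 116*j + 80) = (j - 2)*(j - 1)*(j^3 - 11*j^2 + 38*j - 40) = (j - 5)*(j - 2)*(j - 1)*(j^2 - 6*j + 8) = (j - 5)*(j - 4)*(j - 2)*(j - 1)*(j - 2)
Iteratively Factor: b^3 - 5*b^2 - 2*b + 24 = (b + 2)*(b^2 - 7*b + 12) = (b - 3)*(b + 2)*(b - 4)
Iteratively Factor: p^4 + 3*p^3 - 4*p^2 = (p)*(p^3 + 3*p^2 - 4*p) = p*(p - 1)*(p^2 + 4*p) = p*(p - 1)*(p + 4)*(p)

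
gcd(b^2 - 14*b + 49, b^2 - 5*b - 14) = b - 7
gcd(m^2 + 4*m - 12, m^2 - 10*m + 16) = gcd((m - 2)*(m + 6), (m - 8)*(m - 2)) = m - 2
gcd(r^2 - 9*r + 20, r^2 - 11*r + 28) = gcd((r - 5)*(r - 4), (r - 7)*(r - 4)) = r - 4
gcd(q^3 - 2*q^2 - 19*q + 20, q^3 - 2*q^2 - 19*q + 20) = q^3 - 2*q^2 - 19*q + 20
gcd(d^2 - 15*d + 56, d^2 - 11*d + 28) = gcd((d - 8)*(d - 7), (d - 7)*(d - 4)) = d - 7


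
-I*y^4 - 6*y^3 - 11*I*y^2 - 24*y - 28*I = (y - 7*I)*(y - 2*I)*(y + 2*I)*(-I*y + 1)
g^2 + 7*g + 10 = (g + 2)*(g + 5)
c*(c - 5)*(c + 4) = c^3 - c^2 - 20*c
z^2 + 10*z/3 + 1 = (z + 1/3)*(z + 3)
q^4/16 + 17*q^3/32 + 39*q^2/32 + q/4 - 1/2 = (q/4 + 1)^2*(q - 1/2)*(q + 1)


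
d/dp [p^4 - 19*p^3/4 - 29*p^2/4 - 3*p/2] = 4*p^3 - 57*p^2/4 - 29*p/2 - 3/2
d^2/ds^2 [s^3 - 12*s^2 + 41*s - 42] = 6*s - 24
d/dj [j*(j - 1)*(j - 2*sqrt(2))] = 3*j^2 - 4*sqrt(2)*j - 2*j + 2*sqrt(2)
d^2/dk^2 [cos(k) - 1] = -cos(k)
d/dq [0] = 0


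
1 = 1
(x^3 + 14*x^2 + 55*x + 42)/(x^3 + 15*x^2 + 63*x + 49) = (x + 6)/(x + 7)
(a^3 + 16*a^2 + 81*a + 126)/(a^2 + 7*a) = a + 9 + 18/a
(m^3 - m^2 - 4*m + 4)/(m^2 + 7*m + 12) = (m^3 - m^2 - 4*m + 4)/(m^2 + 7*m + 12)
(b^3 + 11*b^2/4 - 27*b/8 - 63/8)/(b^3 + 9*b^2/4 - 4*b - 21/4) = (b + 3/2)/(b + 1)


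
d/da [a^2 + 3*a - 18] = 2*a + 3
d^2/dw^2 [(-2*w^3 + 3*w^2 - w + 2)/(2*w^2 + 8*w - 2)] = (-47*w^3 + 39*w^2 + 15*w + 33)/(w^6 + 12*w^5 + 45*w^4 + 40*w^3 - 45*w^2 + 12*w - 1)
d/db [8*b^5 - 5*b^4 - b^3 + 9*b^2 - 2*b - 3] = 40*b^4 - 20*b^3 - 3*b^2 + 18*b - 2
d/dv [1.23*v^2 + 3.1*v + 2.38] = 2.46*v + 3.1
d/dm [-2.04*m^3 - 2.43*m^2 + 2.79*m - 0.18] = -6.12*m^2 - 4.86*m + 2.79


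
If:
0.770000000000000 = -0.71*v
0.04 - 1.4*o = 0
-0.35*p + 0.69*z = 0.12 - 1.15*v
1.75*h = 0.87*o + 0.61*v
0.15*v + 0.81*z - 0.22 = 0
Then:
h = -0.36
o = 0.03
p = -2.97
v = -1.08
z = 0.47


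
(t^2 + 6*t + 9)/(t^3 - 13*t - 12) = (t + 3)/(t^2 - 3*t - 4)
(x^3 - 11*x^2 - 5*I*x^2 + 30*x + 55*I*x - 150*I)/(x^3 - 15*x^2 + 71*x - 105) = (x^2 - x*(6 + 5*I) + 30*I)/(x^2 - 10*x + 21)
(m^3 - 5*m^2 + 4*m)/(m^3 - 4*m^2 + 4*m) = (m^2 - 5*m + 4)/(m^2 - 4*m + 4)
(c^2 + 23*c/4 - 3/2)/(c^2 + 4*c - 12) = (c - 1/4)/(c - 2)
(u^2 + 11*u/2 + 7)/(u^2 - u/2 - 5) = (2*u + 7)/(2*u - 5)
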